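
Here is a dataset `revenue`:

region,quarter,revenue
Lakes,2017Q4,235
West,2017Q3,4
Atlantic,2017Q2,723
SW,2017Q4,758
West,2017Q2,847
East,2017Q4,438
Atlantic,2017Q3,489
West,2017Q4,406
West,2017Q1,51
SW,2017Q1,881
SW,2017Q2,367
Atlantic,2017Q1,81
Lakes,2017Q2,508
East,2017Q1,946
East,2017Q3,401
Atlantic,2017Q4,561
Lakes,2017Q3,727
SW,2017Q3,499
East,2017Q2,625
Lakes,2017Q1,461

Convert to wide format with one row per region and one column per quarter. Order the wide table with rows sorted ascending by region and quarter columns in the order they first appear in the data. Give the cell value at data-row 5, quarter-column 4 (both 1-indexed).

With rows sorted ascending by region, row 5 is region=West. quarter columns in first-appearance order: 2017Q4, 2017Q3, 2017Q2, 2017Q1; column 4 is 2017Q1.
Long rows with region=West, quarter=2017Q1: revenue = 51.

51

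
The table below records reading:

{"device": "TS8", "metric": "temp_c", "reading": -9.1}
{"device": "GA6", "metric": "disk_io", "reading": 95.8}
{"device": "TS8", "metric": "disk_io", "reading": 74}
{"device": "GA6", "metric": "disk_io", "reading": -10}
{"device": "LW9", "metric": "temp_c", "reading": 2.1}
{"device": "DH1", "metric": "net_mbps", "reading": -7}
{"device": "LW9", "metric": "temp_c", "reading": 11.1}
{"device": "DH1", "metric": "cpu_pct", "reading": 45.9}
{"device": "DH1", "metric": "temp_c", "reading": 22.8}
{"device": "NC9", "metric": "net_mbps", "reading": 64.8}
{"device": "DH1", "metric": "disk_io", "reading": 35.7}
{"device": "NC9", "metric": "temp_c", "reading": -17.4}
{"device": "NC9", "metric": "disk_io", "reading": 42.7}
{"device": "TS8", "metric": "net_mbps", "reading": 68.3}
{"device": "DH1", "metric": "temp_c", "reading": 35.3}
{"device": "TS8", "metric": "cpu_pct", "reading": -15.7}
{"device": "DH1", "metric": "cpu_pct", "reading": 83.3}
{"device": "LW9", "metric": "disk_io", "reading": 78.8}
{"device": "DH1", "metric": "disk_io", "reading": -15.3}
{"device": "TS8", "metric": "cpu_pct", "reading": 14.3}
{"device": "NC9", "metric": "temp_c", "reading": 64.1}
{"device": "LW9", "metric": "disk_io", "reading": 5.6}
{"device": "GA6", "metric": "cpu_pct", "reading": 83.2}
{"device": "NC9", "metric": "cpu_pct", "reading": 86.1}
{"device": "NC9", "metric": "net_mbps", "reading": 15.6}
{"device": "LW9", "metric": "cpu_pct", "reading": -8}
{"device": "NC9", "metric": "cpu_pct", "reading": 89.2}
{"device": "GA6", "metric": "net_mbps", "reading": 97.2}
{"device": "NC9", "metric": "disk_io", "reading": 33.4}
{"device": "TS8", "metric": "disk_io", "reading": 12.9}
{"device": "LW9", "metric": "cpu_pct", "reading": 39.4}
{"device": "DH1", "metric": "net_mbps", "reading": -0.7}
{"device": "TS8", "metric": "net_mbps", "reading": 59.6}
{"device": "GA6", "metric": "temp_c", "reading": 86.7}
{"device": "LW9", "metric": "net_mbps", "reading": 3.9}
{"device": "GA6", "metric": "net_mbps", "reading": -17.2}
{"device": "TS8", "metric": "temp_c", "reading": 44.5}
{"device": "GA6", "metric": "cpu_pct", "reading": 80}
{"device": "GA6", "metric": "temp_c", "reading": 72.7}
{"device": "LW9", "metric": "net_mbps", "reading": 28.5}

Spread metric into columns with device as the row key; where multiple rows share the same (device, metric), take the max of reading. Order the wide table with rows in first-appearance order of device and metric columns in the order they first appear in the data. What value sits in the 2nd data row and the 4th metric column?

83.2

With rows in first-appearance order of device, row 2 is device=GA6. metric columns in first-appearance order: temp_c, disk_io, net_mbps, cpu_pct; column 4 is cpu_pct.
Long rows with device=GA6, metric=cpu_pct: max(83.2, 80) = 83.2.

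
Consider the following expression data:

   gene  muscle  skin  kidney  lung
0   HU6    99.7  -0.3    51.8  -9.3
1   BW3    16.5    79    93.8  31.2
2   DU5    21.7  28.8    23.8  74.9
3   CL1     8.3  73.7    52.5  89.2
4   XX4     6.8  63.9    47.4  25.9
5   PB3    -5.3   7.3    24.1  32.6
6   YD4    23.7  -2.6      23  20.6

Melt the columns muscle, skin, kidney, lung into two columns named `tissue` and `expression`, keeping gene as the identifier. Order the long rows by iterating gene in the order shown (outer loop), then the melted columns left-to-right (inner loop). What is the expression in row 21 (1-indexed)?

28 rows total (7 × 4). Row 21: index ⌊(21-1)/4⌋ = 5 into gene → PB3; (21-1) mod 4 = 0 into the melted columns → muscle.
So row 21 is (PB3, muscle, -5.3); expression = -5.3.

-5.3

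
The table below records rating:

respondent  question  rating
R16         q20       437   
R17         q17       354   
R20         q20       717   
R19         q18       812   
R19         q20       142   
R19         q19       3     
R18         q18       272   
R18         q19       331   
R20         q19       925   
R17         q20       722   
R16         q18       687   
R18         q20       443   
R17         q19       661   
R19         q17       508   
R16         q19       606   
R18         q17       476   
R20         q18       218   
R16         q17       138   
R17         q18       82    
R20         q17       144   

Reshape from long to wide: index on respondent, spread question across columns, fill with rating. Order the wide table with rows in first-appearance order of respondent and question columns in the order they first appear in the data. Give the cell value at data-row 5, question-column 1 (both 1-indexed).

With rows in first-appearance order of respondent, row 5 is respondent=R18. question columns in first-appearance order: q20, q17, q18, q19; column 1 is q20.
Long rows with respondent=R18, question=q20: rating = 443.

443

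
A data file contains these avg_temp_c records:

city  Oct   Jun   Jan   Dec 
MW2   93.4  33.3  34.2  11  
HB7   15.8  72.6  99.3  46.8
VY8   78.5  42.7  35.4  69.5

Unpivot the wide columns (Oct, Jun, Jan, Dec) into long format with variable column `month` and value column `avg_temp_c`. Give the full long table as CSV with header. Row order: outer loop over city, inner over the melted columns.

city,month,avg_temp_c
MW2,Oct,93.4
MW2,Jun,33.3
MW2,Jan,34.2
MW2,Dec,11
HB7,Oct,15.8
HB7,Jun,72.6
HB7,Jan,99.3
HB7,Dec,46.8
VY8,Oct,78.5
VY8,Jun,42.7
VY8,Jan,35.4
VY8,Dec,69.5

Each (city, column) pair becomes one row: 3 × 4 = 12 rows.
For example, (MW2, Oct) → avg_temp_c=93.4.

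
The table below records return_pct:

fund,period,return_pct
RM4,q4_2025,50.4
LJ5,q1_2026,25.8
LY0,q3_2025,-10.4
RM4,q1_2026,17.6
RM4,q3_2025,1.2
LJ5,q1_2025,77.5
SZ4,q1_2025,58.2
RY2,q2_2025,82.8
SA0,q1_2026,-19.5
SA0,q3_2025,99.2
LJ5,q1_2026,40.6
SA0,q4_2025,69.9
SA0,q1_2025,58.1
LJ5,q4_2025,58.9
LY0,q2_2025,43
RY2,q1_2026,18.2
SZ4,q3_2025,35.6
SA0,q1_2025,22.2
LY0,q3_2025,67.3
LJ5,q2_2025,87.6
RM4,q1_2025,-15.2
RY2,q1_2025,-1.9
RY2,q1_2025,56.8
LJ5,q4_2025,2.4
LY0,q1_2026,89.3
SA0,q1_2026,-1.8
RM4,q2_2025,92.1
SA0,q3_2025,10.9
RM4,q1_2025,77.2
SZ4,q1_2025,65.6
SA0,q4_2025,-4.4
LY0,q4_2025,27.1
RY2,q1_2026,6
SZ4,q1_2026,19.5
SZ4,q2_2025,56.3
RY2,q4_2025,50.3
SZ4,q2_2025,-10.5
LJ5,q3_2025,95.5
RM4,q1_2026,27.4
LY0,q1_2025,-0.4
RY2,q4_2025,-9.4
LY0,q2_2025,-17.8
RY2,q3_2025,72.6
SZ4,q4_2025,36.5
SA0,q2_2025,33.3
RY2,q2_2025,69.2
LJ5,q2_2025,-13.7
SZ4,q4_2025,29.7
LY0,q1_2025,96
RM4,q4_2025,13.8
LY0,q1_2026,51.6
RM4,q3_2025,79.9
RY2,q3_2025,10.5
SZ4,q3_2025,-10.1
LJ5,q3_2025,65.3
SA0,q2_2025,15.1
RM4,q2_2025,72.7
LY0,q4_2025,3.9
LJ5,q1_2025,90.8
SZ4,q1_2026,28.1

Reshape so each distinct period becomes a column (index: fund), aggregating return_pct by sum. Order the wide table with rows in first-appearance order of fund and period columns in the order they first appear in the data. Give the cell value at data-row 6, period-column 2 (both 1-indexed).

With rows in first-appearance order of fund, row 6 is fund=SA0. period columns in first-appearance order: q4_2025, q1_2026, q3_2025, q1_2025, q2_2025; column 2 is q1_2026.
Long rows with fund=SA0, period=q1_2026: -19.5 + -1.8 = -21.3.

-21.3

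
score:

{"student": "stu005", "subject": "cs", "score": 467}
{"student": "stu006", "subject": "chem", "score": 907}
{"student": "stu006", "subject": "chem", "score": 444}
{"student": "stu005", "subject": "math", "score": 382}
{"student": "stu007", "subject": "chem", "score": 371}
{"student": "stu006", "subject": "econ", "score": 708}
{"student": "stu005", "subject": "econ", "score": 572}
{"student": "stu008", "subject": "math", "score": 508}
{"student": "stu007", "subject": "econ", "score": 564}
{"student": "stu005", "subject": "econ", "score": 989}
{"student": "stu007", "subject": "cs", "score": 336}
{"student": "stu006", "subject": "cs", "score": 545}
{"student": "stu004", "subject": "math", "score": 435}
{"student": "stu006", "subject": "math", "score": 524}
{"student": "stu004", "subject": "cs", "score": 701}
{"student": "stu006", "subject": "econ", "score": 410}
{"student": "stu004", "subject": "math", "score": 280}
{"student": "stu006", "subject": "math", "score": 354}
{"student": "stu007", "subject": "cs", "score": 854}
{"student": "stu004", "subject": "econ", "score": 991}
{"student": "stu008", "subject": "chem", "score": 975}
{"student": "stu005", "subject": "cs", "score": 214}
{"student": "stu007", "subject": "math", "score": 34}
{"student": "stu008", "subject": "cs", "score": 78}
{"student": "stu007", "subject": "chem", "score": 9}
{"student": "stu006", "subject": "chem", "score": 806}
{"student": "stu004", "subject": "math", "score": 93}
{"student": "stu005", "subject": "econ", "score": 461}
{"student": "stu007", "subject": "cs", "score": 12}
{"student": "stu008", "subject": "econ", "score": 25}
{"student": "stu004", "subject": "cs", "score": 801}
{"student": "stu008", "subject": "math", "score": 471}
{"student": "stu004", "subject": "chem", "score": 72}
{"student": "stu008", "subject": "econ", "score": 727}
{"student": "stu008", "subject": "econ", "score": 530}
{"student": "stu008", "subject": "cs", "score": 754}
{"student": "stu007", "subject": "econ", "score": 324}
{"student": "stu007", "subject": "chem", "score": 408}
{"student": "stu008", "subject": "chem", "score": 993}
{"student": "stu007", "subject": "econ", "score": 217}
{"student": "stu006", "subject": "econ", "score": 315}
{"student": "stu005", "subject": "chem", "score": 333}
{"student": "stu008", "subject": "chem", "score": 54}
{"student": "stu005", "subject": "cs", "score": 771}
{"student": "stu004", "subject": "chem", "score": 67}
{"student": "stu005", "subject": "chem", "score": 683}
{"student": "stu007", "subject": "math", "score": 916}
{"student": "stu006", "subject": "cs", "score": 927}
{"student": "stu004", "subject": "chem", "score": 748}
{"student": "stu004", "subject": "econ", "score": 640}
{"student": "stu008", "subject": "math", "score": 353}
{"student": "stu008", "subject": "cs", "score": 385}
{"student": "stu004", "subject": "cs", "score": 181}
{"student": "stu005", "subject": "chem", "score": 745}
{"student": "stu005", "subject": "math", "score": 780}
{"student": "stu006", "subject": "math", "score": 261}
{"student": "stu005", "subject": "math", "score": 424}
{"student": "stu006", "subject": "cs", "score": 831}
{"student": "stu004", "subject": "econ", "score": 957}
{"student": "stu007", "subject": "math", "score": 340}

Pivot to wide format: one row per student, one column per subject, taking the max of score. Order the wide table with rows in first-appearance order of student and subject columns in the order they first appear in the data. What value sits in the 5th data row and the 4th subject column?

With rows in first-appearance order of student, row 5 is student=stu004. subject columns in first-appearance order: cs, chem, math, econ; column 4 is econ.
Long rows with student=stu004, subject=econ: max(991, 640, 957) = 991.

991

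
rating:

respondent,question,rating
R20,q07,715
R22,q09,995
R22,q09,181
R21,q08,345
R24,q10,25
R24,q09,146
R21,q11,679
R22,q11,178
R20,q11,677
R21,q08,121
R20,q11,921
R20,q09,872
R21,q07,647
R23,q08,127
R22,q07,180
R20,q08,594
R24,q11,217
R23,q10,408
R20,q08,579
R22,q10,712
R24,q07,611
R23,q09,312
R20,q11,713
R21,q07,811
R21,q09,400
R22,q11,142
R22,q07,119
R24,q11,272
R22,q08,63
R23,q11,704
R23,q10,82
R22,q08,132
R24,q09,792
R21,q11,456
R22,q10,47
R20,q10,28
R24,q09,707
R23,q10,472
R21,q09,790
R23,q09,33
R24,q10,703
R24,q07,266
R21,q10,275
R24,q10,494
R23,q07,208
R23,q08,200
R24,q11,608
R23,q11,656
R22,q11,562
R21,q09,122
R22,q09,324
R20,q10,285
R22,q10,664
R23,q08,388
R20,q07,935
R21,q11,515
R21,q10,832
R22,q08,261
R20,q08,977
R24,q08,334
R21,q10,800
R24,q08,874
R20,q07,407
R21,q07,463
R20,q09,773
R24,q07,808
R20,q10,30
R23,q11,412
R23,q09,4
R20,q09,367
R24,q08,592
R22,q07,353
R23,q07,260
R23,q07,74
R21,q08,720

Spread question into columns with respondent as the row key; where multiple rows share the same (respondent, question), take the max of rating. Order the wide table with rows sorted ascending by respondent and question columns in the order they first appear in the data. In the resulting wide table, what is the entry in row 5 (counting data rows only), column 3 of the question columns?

874

With rows sorted ascending by respondent, row 5 is respondent=R24. question columns in first-appearance order: q07, q09, q08, q10, q11; column 3 is q08.
Long rows with respondent=R24, question=q08: max(334, 874, 592) = 874.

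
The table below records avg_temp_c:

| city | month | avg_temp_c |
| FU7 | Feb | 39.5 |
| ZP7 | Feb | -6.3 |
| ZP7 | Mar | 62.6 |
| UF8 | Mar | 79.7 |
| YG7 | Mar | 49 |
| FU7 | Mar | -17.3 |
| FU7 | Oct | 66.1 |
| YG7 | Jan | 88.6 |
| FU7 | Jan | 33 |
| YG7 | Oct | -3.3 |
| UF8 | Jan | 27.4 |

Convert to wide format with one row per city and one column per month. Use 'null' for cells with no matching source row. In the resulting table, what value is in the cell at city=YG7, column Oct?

The long row with city=YG7, month=Oct has avg_temp_c=-3.3.

-3.3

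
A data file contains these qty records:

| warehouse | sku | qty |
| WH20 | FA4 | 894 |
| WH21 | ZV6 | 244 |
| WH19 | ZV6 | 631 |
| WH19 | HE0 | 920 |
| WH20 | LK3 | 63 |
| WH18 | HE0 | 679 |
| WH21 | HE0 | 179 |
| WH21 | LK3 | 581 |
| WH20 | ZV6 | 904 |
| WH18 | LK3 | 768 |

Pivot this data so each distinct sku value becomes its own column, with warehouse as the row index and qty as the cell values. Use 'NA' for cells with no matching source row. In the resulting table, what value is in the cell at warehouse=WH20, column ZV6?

The long row with warehouse=WH20, sku=ZV6 has qty=904.

904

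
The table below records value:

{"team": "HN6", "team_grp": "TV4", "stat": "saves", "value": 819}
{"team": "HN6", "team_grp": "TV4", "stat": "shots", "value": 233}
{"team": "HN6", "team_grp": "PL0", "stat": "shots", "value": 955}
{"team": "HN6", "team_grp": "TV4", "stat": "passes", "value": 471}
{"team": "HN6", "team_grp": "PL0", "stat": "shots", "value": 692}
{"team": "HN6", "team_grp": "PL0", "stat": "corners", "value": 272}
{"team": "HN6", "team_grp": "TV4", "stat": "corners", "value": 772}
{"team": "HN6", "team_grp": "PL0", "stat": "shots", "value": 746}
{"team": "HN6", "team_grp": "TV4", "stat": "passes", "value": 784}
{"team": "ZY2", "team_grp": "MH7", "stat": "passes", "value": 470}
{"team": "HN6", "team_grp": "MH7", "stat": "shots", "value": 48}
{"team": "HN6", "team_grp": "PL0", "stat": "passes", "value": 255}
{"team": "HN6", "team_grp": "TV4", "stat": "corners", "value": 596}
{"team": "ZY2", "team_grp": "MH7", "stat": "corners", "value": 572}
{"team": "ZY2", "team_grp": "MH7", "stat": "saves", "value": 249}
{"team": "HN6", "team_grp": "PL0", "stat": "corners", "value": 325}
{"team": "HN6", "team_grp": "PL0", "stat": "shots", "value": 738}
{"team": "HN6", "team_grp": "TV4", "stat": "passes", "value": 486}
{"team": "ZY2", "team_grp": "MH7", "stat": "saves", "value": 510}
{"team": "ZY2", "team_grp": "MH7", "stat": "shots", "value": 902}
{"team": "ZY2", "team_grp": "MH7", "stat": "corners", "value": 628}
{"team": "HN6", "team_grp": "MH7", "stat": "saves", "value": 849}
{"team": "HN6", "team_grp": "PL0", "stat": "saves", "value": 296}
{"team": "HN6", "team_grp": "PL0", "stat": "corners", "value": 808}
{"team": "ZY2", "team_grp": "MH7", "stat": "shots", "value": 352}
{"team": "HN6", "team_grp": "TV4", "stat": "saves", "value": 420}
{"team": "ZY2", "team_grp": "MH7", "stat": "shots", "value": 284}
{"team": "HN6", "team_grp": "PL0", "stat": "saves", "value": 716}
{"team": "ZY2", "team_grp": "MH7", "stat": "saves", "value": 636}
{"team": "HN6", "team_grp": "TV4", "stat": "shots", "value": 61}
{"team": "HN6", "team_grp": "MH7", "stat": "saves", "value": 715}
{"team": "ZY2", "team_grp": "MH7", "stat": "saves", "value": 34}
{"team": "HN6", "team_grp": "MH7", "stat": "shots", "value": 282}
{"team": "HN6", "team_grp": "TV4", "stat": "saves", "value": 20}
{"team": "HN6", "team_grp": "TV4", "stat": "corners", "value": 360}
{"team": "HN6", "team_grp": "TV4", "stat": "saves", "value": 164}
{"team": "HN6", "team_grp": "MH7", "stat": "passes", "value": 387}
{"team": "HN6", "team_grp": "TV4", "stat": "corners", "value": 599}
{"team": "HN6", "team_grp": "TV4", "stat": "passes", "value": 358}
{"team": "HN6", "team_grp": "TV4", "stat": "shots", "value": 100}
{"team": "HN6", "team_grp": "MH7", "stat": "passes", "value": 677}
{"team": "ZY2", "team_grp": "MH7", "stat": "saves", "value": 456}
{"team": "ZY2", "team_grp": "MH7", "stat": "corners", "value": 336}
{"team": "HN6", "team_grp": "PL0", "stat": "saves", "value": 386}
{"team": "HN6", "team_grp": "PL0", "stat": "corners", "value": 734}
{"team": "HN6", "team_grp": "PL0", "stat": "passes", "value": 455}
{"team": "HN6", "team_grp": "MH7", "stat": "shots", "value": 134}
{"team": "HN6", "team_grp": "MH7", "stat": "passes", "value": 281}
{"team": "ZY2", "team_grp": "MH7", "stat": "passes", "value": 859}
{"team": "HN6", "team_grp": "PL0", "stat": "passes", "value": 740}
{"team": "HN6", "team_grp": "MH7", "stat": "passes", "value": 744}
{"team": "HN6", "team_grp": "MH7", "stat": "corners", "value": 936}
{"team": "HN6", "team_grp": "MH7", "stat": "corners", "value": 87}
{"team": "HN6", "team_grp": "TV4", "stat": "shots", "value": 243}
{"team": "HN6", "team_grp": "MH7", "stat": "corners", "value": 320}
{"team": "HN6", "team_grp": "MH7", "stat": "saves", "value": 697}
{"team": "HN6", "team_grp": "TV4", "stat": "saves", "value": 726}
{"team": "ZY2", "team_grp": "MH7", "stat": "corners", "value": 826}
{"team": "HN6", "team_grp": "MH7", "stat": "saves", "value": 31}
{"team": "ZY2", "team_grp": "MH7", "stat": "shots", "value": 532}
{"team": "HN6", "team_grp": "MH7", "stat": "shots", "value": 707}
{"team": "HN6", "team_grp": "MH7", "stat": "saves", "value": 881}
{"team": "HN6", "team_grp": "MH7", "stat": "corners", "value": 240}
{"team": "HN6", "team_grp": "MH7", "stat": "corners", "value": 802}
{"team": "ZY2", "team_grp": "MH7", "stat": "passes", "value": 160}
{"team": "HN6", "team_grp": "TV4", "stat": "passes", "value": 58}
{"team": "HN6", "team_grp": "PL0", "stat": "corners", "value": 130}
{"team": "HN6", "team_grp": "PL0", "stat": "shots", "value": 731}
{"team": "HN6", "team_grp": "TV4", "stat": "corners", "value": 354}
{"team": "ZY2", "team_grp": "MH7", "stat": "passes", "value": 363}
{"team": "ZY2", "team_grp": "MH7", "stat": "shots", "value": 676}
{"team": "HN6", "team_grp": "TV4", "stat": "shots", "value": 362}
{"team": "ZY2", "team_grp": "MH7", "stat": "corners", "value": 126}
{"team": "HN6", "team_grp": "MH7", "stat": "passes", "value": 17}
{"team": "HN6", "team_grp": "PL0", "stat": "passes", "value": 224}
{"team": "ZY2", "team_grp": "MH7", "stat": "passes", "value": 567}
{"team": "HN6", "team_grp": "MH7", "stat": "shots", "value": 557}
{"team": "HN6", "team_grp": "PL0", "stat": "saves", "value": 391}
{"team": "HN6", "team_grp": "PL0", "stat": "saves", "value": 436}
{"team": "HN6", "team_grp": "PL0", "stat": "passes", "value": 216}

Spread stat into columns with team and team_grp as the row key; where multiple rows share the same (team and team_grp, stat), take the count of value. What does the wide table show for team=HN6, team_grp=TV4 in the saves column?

Rows with team=HN6, team_grp=TV4 and stat=saves: value values are 819, 420, 20, 164, 726.
5 rows match — count = 5.

5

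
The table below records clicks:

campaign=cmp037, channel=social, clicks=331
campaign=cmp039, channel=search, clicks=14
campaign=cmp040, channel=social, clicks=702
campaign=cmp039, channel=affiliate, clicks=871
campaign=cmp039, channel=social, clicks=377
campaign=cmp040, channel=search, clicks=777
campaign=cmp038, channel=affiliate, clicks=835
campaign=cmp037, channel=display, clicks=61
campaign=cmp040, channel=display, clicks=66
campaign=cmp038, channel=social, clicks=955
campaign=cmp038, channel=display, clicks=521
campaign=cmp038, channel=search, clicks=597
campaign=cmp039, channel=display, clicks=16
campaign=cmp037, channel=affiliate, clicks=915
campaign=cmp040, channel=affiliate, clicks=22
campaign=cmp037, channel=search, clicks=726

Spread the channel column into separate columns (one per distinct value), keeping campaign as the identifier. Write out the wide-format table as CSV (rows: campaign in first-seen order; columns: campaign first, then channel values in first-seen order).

Columns: campaign plus the 4 distinct channel values (social, search, affiliate, display).
For example, row cmp037 column social takes clicks=331 from the long row (cmp037, social).

campaign,social,search,affiliate,display
cmp037,331,726,915,61
cmp039,377,14,871,16
cmp040,702,777,22,66
cmp038,955,597,835,521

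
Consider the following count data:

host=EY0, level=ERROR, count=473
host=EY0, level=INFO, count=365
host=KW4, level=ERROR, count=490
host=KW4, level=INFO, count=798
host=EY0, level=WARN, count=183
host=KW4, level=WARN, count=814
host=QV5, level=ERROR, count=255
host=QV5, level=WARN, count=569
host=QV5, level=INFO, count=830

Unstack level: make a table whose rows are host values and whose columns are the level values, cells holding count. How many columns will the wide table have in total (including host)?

4

1 column for host plus 3 distinct level values → 4 columns.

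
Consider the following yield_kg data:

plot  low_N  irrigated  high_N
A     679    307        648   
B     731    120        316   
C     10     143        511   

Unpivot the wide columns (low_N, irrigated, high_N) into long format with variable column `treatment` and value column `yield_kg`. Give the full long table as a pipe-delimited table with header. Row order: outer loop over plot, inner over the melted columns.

Each (plot, column) pair becomes one row: 3 × 3 = 9 rows.
For example, (A, low_N) → yield_kg=679.

| plot | treatment | yield_kg |
| A | low_N | 679 |
| A | irrigated | 307 |
| A | high_N | 648 |
| B | low_N | 731 |
| B | irrigated | 120 |
| B | high_N | 316 |
| C | low_N | 10 |
| C | irrigated | 143 |
| C | high_N | 511 |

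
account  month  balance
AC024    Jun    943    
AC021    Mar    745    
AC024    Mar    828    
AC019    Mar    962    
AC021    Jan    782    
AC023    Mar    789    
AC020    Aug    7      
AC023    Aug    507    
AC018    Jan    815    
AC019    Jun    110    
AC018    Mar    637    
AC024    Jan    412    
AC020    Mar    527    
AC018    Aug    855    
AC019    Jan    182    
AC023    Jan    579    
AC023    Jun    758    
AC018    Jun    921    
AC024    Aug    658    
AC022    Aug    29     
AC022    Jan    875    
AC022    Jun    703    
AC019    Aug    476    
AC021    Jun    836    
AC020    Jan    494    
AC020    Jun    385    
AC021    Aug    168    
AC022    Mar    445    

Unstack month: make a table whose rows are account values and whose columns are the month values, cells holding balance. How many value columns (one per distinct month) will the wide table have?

4

4 distinct month values: Mar, Aug, Jun, Jan.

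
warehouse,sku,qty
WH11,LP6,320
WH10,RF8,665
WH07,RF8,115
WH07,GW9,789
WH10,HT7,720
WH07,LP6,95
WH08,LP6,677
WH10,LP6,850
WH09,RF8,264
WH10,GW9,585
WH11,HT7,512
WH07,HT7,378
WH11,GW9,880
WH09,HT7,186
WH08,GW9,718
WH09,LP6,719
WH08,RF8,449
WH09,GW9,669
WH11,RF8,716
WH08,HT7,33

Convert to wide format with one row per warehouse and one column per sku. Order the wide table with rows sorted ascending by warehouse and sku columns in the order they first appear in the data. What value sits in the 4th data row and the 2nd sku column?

With rows sorted ascending by warehouse, row 4 is warehouse=WH10. sku columns in first-appearance order: LP6, RF8, GW9, HT7; column 2 is RF8.
Long rows with warehouse=WH10, sku=RF8: qty = 665.

665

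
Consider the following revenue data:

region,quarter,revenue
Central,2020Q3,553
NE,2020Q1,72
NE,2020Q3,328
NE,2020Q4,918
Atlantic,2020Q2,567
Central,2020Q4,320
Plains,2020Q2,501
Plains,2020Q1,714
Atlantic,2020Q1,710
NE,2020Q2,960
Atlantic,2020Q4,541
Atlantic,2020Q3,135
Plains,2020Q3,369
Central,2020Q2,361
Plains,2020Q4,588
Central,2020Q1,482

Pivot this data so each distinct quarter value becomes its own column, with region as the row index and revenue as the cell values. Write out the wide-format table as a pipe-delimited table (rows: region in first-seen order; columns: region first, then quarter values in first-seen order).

Columns: region plus the 4 distinct quarter values (2020Q3, 2020Q1, 2020Q4, 2020Q2).
For example, row Central column 2020Q3 takes revenue=553 from the long row (Central, 2020Q3).

| region | 2020Q3 | 2020Q1 | 2020Q4 | 2020Q2 |
| Central | 553 | 482 | 320 | 361 |
| NE | 328 | 72 | 918 | 960 |
| Atlantic | 135 | 710 | 541 | 567 |
| Plains | 369 | 714 | 588 | 501 |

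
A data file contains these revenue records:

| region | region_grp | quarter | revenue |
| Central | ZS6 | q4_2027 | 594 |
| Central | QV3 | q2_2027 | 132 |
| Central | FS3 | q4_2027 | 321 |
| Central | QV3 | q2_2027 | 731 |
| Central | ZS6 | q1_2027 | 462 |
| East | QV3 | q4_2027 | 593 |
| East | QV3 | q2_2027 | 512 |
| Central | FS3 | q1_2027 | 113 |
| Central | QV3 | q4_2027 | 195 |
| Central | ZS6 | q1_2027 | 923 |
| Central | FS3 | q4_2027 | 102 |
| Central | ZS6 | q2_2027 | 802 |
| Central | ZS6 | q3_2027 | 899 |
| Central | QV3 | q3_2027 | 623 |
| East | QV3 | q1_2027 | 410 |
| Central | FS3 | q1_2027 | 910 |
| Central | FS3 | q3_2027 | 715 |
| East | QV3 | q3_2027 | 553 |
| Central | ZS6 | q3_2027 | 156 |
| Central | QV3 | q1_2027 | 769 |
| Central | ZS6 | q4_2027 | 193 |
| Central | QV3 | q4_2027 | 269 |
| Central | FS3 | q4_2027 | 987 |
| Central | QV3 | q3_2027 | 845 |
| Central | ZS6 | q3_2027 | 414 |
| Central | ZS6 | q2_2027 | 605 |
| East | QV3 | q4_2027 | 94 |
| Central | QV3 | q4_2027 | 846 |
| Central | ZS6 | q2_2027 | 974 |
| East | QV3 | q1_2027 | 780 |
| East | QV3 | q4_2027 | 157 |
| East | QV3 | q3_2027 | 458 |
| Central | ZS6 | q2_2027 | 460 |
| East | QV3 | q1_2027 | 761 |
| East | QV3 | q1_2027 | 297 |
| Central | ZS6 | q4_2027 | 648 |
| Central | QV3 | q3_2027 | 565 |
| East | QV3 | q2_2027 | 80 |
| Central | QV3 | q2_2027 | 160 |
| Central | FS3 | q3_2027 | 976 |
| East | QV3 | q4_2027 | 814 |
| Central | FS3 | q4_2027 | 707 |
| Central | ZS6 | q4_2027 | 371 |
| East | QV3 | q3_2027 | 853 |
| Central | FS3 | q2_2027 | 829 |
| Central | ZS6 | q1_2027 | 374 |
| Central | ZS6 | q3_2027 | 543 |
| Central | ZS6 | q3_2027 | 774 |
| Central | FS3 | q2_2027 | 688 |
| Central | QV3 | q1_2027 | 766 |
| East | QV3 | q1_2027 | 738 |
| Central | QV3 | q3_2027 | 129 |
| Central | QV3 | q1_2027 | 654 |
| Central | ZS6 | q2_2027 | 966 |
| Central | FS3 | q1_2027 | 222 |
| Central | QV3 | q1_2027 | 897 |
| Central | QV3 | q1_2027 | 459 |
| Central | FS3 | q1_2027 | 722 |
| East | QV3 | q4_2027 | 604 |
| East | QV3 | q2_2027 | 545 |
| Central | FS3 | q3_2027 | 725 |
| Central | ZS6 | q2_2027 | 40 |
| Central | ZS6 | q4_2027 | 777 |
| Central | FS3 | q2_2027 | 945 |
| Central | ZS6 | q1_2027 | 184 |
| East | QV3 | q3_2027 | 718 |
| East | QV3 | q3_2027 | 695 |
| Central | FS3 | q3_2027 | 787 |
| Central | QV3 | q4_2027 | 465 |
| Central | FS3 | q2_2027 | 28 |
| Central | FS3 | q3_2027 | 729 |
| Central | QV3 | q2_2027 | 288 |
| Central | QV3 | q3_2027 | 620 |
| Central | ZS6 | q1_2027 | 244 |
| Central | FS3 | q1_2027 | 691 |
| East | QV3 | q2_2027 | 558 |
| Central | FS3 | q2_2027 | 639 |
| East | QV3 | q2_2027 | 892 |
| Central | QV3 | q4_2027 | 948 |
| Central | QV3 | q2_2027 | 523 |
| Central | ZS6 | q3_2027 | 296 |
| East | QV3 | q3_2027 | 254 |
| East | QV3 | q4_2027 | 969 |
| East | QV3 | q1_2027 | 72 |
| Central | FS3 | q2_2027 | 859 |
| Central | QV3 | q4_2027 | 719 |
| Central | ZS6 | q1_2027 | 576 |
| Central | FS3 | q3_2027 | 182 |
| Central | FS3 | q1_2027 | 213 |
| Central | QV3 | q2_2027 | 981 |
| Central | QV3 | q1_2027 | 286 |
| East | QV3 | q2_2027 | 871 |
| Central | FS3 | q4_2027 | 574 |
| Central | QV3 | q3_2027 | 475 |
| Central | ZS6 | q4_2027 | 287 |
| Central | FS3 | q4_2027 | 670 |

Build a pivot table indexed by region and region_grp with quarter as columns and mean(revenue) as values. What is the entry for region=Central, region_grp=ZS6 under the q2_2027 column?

641.17

Rows with region=Central, region_grp=ZS6 and quarter=q2_2027: revenue values are 802, 605, 974, 460, 966, 40.
(802 + 605 + 974 + 460 + 966 + 40) / 6 = 641.17.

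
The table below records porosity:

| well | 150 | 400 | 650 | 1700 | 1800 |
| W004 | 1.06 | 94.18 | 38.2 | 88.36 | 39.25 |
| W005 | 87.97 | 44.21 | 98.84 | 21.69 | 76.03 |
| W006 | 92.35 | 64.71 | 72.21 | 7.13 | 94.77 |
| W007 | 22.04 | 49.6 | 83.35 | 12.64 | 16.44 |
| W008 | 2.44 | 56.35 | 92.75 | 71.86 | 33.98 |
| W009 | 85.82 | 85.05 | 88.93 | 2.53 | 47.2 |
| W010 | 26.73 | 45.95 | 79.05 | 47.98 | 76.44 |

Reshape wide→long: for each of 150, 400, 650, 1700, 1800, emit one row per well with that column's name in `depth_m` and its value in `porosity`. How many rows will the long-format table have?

35

7 well values × 5 melted columns = 35 rows.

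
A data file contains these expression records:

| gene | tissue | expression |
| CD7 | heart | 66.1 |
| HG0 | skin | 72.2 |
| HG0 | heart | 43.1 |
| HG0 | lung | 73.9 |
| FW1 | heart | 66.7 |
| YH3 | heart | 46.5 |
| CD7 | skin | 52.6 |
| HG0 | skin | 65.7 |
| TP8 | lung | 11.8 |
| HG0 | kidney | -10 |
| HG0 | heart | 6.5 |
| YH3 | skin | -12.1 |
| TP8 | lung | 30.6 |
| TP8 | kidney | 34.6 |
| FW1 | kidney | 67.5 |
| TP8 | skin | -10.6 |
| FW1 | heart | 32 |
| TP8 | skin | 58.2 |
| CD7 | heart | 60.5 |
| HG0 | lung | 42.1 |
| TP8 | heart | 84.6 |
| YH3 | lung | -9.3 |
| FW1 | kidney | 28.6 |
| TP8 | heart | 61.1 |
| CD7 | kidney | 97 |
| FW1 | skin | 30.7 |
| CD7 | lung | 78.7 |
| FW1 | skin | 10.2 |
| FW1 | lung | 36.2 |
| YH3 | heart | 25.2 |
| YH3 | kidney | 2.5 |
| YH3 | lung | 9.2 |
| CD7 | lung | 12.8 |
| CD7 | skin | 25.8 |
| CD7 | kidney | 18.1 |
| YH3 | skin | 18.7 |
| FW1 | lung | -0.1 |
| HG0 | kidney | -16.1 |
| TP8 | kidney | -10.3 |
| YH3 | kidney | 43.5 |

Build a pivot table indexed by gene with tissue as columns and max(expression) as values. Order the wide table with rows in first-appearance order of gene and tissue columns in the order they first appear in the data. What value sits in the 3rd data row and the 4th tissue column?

With rows in first-appearance order of gene, row 3 is gene=FW1. tissue columns in first-appearance order: heart, skin, lung, kidney; column 4 is kidney.
Long rows with gene=FW1, tissue=kidney: max(67.5, 28.6) = 67.5.

67.5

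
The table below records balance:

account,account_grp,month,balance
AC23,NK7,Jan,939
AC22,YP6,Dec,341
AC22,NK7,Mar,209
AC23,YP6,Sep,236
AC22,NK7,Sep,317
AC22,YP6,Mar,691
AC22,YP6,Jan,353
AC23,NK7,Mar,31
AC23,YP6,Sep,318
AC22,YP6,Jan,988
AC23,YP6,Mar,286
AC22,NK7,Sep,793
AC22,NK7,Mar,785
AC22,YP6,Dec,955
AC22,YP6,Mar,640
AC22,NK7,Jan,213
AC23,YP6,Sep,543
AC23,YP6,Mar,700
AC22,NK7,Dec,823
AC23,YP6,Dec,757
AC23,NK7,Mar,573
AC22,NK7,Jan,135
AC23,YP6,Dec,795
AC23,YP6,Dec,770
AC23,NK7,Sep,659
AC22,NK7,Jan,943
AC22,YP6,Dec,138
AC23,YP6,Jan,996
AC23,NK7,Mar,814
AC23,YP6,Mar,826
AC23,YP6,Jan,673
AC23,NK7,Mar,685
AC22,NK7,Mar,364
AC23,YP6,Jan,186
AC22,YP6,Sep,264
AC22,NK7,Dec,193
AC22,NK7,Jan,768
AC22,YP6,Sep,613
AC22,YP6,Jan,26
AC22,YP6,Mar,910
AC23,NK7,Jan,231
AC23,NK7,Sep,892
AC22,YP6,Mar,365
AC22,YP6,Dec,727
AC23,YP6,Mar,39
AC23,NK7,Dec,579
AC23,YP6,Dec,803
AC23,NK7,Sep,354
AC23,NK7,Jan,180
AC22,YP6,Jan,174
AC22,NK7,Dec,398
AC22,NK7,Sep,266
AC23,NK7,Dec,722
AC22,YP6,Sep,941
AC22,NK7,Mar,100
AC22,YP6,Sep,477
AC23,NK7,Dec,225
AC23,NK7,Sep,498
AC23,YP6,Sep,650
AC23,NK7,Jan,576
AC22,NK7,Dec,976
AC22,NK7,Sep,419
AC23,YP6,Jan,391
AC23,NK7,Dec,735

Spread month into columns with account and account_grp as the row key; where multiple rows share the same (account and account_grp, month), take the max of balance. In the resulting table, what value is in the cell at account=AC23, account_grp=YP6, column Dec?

803

Rows with account=AC23, account_grp=YP6 and month=Dec: balance values are 757, 795, 770, 803.
max(757, 795, 770, 803) = 803.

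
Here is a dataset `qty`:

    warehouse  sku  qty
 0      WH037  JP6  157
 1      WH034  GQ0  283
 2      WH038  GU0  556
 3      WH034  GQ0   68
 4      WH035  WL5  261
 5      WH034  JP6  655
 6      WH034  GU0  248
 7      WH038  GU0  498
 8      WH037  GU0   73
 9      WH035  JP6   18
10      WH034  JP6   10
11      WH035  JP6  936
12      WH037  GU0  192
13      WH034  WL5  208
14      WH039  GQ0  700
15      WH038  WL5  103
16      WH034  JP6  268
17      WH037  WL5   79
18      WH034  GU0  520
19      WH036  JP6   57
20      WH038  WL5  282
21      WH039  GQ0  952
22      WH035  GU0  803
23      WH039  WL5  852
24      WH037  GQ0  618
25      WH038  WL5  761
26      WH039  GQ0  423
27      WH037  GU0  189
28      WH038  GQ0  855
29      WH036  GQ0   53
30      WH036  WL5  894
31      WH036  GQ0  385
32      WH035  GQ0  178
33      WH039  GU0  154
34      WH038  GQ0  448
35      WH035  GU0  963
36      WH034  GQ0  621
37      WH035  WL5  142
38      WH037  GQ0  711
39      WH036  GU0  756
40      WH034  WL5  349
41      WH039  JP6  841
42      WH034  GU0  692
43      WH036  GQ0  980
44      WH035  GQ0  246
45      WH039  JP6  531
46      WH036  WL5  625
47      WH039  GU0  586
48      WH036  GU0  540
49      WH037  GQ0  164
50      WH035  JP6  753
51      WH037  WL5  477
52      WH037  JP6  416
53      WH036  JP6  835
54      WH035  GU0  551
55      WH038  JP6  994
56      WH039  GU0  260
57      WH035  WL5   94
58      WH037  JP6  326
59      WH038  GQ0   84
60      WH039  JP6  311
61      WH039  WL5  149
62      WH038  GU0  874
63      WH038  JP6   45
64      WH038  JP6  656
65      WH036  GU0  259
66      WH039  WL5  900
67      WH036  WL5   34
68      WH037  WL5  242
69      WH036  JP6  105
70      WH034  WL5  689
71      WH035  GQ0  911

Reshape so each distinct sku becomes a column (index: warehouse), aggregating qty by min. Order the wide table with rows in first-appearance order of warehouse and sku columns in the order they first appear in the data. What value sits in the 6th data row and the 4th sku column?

34

With rows in first-appearance order of warehouse, row 6 is warehouse=WH036. sku columns in first-appearance order: JP6, GQ0, GU0, WL5; column 4 is WL5.
Long rows with warehouse=WH036, sku=WL5: min(894, 625, 34) = 34.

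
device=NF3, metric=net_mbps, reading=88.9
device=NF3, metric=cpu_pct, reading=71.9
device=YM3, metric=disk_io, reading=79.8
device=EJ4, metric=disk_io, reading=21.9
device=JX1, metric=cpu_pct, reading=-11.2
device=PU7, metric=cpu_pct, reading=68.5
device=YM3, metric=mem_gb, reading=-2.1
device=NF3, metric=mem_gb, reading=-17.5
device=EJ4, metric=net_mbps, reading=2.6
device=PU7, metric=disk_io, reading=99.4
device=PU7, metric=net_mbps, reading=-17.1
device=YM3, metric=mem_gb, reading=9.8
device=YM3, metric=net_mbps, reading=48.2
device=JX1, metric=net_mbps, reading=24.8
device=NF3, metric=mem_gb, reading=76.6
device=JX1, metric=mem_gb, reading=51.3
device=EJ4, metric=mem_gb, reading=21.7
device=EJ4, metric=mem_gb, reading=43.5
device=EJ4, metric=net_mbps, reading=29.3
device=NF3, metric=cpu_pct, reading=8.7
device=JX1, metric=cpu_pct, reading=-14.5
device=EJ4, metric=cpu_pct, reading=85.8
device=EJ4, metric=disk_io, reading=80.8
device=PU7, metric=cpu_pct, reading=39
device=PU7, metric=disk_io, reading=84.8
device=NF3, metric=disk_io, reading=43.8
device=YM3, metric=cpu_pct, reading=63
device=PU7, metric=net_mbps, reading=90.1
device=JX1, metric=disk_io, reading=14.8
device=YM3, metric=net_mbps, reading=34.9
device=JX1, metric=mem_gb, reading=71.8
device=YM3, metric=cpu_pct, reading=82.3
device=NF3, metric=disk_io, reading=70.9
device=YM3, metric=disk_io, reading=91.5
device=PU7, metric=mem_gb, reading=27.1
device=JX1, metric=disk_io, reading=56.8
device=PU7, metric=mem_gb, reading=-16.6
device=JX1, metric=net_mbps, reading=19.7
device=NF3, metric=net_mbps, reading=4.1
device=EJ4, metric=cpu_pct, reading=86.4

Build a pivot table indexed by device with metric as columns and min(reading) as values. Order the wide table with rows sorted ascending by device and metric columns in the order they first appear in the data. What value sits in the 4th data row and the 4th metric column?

With rows sorted ascending by device, row 4 is device=PU7. metric columns in first-appearance order: net_mbps, cpu_pct, disk_io, mem_gb; column 4 is mem_gb.
Long rows with device=PU7, metric=mem_gb: min(27.1, -16.6) = -16.6.

-16.6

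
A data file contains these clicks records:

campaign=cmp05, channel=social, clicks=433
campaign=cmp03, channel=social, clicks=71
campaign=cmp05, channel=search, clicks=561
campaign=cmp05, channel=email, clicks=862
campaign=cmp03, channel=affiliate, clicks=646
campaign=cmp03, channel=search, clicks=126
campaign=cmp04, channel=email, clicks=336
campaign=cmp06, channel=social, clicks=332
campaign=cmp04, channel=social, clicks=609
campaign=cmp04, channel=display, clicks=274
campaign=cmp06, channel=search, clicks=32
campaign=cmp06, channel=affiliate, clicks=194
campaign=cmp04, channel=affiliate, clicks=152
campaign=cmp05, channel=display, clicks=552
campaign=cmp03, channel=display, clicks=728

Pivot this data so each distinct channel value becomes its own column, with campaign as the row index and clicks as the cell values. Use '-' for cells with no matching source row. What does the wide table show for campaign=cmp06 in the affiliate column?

The long row with campaign=cmp06, channel=affiliate has clicks=194.

194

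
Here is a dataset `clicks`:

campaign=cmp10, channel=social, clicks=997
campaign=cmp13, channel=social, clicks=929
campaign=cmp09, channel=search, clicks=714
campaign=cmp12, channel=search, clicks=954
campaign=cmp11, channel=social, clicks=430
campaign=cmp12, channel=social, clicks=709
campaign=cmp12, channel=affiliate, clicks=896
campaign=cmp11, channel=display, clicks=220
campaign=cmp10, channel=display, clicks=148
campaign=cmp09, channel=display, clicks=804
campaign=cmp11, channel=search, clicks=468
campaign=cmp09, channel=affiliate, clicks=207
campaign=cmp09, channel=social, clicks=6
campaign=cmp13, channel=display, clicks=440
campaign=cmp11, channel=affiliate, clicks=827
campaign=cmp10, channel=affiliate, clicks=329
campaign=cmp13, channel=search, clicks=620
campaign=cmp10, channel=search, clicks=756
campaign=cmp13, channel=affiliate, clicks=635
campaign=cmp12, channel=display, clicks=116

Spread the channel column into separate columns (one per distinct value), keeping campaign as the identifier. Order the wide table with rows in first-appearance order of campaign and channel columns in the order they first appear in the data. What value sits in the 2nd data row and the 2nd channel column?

With rows in first-appearance order of campaign, row 2 is campaign=cmp13. channel columns in first-appearance order: social, search, affiliate, display; column 2 is search.
Long rows with campaign=cmp13, channel=search: clicks = 620.

620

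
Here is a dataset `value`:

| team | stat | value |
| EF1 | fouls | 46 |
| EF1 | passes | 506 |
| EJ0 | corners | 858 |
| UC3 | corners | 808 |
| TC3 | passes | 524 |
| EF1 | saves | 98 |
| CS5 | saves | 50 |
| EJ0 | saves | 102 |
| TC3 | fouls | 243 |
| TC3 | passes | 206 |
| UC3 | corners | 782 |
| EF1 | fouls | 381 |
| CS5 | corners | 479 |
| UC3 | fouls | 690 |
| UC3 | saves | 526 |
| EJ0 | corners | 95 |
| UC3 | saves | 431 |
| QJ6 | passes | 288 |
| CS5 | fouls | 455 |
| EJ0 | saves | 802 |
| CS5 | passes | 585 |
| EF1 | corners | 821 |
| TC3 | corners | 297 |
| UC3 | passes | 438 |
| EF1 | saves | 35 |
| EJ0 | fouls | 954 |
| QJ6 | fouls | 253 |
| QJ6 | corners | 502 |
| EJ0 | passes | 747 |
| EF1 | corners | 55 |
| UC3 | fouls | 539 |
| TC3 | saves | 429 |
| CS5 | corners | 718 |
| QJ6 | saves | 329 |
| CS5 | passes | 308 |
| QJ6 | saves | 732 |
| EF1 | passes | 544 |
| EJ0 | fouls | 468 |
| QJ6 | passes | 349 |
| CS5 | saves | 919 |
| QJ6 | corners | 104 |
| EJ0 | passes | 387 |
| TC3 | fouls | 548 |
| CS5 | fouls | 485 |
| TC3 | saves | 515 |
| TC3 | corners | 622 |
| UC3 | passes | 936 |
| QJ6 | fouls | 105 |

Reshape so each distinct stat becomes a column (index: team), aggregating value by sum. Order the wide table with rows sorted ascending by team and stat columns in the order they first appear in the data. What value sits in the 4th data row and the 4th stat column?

1061

With rows sorted ascending by team, row 4 is team=QJ6. stat columns in first-appearance order: fouls, passes, corners, saves; column 4 is saves.
Long rows with team=QJ6, stat=saves: 329 + 732 = 1061.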